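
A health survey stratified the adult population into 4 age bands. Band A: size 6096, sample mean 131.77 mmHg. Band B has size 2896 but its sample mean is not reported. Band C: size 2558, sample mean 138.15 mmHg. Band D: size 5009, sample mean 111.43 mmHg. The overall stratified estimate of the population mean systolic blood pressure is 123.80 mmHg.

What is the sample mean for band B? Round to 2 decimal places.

115.74

Σ Nₕx̄ₕ = N·μ, so 2896·x̄_B = 16559·123.80 − (6096·131.77 + 2558·138.15 + 5009·111.43).
= 2050004.2 − 1714810.49 = 335193.71.
x̄_B = 335193.71 / 2896 = 115.7437... → 115.74.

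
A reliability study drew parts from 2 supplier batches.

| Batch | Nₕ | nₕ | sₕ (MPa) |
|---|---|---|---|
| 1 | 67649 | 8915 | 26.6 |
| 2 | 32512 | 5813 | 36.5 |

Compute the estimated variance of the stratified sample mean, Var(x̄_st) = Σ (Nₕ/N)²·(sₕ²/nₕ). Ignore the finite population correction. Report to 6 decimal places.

N = 100161; Wₕ = Nₕ/N.
batch 1: (67649/100161)²·26.6²/8915 = 0.036204903
batch 2: (32512/100161)²·36.5²/5813 = 0.024147683
Sum = 0.060352586 → 0.060353.

0.060353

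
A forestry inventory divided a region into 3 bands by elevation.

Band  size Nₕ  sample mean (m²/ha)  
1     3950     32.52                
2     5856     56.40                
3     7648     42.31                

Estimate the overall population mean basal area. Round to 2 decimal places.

N = 17454; weights Wₕ = Nₕ/N = (0.2263, 0.3355, 0.4382).
x̄_st = Σ Wₕ·x̄ₕ = 0.2263·32.52 + 0.3355·56.40 + 0.4382·42.31 ≈ 44.8218...
→ 44.82.

44.82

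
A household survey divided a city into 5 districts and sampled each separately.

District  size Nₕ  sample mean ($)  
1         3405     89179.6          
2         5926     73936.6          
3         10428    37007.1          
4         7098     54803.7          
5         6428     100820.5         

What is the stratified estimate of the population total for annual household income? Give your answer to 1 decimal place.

Population total = Σ Nₕ·x̄ₕ (each stratum's size times its mean).
3405·89179.6 + 5926·73936.6 + 10428·37007.1 + 7098·54803.7 + 6428·100820.5 = 303656538 + 438148291.6 + 385910038.8 + 388996662.6 + 648074174 = 2164785705.0.

2164785705.0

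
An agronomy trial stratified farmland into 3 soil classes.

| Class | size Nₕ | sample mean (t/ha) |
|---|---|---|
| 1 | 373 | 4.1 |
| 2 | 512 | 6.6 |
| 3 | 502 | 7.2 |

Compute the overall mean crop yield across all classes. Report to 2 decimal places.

N = 1387; weights Wₕ = Nₕ/N = (0.2689, 0.3691, 0.3619).
x̄_st = Σ Wₕ·x̄ₕ = 0.2689·4.1 + 0.3691·6.6 + 0.3619·7.2 ≈ 6.1448...
→ 6.14.

6.14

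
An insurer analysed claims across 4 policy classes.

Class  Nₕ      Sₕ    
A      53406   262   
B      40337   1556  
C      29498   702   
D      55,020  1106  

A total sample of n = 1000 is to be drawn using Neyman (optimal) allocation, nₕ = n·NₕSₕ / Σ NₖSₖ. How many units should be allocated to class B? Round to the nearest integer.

396

A: NₕSₕ = 53406·262 = 13992372
B: NₕSₕ = 40337·1556 = 62764372
C: NₕSₕ = 29498·702 = 20707596
D: NₕSₕ = 55020·1106 = 60852120
Σ NₕSₕ = 158316460.
n_B = 1000·62764372/158316460 = 396.449... → 396.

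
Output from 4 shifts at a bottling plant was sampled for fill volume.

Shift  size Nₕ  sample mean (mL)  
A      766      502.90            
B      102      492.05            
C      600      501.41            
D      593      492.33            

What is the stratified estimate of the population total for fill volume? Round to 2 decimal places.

1028208.19

A: 766·502.90 = 385221.4
B: 102·492.05 = 50189.1
C: 600·501.41 = 300846
D: 593·492.33 = 291951.69
τ̂ = Σ Nₕx̄ₕ = 1028208.19.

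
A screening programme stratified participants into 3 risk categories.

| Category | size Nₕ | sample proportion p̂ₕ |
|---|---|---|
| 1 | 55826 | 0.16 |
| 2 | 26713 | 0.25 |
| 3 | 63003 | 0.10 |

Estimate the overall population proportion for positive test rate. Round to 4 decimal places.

N = 55826 + 26713 + 63003 = 145542.
Overall proportion = Σ (Nₕ/N)·p̂ₕ.
Σ Nₕp̂ₕ = 8932.16 + 6678.25 + 6300.3 = 21910.71.
21910.71 / 145542 = 0.150546... → 0.1505.

0.1505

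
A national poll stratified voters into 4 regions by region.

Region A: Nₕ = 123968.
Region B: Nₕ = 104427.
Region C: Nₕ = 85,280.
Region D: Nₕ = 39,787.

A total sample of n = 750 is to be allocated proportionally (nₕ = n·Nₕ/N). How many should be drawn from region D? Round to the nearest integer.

Share of region D = 39787/353462 = 0.11256.
Allocate 750 × 0.11256 = 84.423... → 84.

84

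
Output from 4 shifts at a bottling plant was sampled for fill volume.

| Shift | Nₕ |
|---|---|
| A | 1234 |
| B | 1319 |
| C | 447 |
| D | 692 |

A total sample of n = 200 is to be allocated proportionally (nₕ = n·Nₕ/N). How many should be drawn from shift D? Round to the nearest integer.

37

N = 1234 + 1319 + 447 + 692 = 3692.
n_D = 200·692/3692 = 37.486... → 37.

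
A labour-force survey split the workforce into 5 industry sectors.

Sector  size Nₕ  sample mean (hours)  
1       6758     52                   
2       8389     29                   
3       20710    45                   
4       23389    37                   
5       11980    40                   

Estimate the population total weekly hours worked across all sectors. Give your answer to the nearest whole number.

2871240

1: 6758·52 = 351416
2: 8389·29 = 243281
3: 20710·45 = 931950
4: 23389·37 = 865393
5: 11980·40 = 479200
τ̂ = Σ Nₕx̄ₕ = 2871240.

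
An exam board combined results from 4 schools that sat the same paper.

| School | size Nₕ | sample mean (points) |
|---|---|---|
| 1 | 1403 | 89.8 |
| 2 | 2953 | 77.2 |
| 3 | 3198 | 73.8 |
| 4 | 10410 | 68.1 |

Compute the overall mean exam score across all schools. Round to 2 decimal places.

72.31

x̄_st = (Σ Nₕx̄ₕ) / (Σ Nₕ) = (1403·89.8 + 2953·77.2 + 3198·73.8 + 10410·68.1) / 17964
= 1298894.4 / 17964 = 72.3054... → 72.31.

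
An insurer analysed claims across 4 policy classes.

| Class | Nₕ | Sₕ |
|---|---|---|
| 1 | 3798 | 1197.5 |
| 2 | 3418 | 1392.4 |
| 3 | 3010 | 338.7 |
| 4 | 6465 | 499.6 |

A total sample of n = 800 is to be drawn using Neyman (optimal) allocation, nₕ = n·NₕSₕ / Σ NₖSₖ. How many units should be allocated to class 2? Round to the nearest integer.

281

Σ NₕSₕ = 3798·1197.5 + 3418·1392.4 + 3010·338.7 + 6465·499.6 = 13556729.2.
Share for 2: 4759223.2/13556729.2 = 0.35106.
n_2 = 800 × 0.35106 = 280.848... → 281.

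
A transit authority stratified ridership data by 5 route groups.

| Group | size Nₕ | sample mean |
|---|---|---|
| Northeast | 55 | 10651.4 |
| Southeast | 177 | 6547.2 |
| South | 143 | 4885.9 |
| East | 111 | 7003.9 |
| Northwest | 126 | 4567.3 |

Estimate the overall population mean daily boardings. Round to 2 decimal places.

N = 55 + 177 + 143 + 111 + 126 = 612.
Overall mean = Σ (Nₕ/N)·x̄ₕ — weight by population share, not a simple average.
Σ Nₕx̄ₕ = 55·10651.4 + 177·6547.2 + 143·4885.9 + 111·7003.9 + 126·4567.3 = 585827 + 1158854.4 + 698683.7 + 777432.9 + 575479.8 = 3796277.8.
Divide by N: 3796277.8 / 612 = 6203.0683... → 6203.07.

6203.07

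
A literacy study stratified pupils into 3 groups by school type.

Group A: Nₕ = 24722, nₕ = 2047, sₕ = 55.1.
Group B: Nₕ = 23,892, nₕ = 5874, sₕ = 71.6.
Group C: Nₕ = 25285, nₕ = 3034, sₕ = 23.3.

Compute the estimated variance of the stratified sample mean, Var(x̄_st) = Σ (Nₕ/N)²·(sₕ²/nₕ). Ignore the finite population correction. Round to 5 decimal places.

N = 73899. Term for each stratum: Wₕ²sₕ²/nₕ.
Var(x̄_st) = 0.16598752 + 0.09122629 + 0.02094812 = 0.27816193 → 0.27816.

0.27816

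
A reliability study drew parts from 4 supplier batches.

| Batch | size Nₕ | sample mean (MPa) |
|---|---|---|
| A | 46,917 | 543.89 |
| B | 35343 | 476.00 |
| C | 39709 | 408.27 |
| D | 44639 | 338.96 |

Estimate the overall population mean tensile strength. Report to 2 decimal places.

N = 166608; weights Wₕ = Nₕ/N = (0.2816, 0.2121, 0.2383, 0.2679).
x̄_st = Σ Wₕ·x̄ₕ = 0.2816·543.89 + 0.2121·476.00 + 0.2383·408.27 + 0.2679·338.96 ≈ 442.2584...
→ 442.26.

442.26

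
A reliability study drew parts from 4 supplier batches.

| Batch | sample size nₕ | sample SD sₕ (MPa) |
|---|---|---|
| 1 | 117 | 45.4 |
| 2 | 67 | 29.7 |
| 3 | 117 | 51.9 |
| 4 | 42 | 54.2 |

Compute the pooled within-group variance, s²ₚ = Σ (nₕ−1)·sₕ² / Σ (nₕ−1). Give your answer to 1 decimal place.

2154.0

1: (117−1)·45.4² = 116·2061.16 = 239094.56
2: (67−1)·29.7² = 66·882.09 = 58217.94
3: (117−1)·51.9² = 116·2693.61 = 312458.76
4: (42−1)·54.2² = 41·2937.64 = 120443.24
Numerator = 730214.5; denominator = Σ(nₕ−1) = 339.
s²ₚ = 730214.5/339 = 2154.025... → 2154.0.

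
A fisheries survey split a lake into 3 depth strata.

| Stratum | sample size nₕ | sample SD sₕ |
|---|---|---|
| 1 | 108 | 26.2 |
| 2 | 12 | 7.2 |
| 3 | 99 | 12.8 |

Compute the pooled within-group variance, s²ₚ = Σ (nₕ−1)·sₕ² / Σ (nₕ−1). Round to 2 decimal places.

Degrees of freedom: 107 + 11 + 98 = 216.
Σ(nₕ−1)sₕ² = 107·686.44 + 11·51.84 + 98·163.84 = 90075.64.
s²ₚ = 90075.64 / 216 = 417.0169... → 417.02.

417.02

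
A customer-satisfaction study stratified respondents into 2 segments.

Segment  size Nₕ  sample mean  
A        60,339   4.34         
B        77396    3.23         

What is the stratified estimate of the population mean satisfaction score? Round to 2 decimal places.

3.72

x̄_st = (Σ Nₕx̄ₕ) / (Σ Nₕ) = (60339·4.34 + 77396·3.23) / 137735
= 511860.34 / 137735 = 3.7163... → 3.72.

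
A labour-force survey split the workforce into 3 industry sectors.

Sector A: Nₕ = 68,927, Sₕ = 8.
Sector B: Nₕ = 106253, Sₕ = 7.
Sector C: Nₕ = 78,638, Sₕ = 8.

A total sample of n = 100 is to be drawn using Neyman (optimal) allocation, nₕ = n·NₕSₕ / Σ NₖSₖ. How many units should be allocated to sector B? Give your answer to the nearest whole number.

Σ NₕSₕ = 68927·8 + 106253·7 + 78638·8 = 1924291.
Share for B: 743771/1924291 = 0.38652.
n_B = 100 × 0.38652 = 38.652... → 39.

39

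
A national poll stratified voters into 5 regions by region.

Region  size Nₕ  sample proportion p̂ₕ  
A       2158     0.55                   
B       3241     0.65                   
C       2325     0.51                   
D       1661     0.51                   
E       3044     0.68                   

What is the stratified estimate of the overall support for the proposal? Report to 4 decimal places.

Wₕ = Nₕ/N with N = 12429: 0.1736, 0.2608, 0.1871, 0.1336, 0.2449.
p̂_st = 0.1736·0.55 + 0.2608·0.65 + 0.1871·0.51 + 0.1336·0.51 + 0.2449·0.68 ≈ 0.595086... → 0.5951.

0.5951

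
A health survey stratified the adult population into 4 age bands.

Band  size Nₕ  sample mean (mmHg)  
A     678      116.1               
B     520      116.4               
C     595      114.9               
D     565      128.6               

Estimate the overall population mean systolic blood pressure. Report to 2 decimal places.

N = 678 + 520 + 595 + 565 = 2358.
Weight each subgroup mean by Nₕ/N and sum.
Σ Nₕx̄ₕ = 678·116.1 + 520·116.4 + 595·114.9 + 565·128.6 = 78715.8 + 60528 + 68365.5 + 72659 = 280268.3.
Divide by N: 280268.3 / 2358 = 118.8585... → 118.86.

118.86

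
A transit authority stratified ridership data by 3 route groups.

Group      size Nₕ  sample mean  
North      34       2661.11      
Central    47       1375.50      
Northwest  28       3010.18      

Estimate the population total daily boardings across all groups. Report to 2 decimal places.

239411.28

Population total = Σ Nₕ·x̄ₕ (each stratum's size times its mean).
34·2661.11 + 47·1375.50 + 28·3010.18 = 90477.74 + 64648.5 + 84285.04 = 239411.28.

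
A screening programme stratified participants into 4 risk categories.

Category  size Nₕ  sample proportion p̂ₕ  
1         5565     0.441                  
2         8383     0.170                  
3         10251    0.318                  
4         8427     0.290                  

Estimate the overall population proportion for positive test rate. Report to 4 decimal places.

Wₕ = Nₕ/N with N = 32626: 0.1706, 0.2569, 0.3142, 0.2583.
p̂_st = 0.1706·0.441 + 0.2569·0.170 + 0.3142·0.318 + 0.2583·0.290 ≈ 0.293720... → 0.2937.

0.2937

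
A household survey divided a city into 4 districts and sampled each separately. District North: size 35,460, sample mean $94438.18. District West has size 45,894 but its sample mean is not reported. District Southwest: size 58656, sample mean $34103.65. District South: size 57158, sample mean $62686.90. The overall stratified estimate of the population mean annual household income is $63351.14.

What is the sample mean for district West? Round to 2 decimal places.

Σ Nₕx̄ₕ = N·μ, so 45894·x̄_West = 197168·63351.14 − (35460·94438.18 + 58656·34103.65 + 57158·62686.90).
= 12490817571.52 − 8932219387.4 = 3558598184.12.
x̄_West = 3558598184.12 / 45894 = 77539.5081... → 77539.51.

77539.51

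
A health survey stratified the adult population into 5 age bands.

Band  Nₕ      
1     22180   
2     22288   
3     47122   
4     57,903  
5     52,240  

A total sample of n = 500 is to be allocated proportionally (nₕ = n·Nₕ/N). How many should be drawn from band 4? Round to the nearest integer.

144

Share of band 4 = 57903/201733 = 0.28703.
Allocate 500 × 0.28703 = 143.514... → 144.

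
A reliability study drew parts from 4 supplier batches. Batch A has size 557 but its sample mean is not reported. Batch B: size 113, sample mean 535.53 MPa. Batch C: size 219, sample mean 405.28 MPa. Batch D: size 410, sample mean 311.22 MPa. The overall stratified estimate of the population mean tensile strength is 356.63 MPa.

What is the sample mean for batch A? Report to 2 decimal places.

334.63

Σ Nₕx̄ₕ = N·μ, so 557·x̄_A = 1299·356.63 − (113·535.53 + 219·405.28 + 410·311.22).
= 463262.37 − 276871.41 = 186390.96.
x̄_A = 186390.96 / 557 = 334.6337... → 334.63.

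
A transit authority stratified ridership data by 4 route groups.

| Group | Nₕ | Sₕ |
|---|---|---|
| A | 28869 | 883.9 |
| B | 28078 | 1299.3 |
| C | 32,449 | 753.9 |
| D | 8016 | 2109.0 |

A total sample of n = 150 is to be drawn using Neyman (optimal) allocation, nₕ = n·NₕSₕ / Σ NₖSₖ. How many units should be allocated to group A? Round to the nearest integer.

A: NₕSₕ = 28869·883.9 = 25517309.1
B: NₕSₕ = 28078·1299.3 = 36481745.4
C: NₕSₕ = 32449·753.9 = 24463301.1
D: NₕSₕ = 8016·2109.0 = 16905744
Σ NₕSₕ = 103368099.6.
n_A = 150·25517309.1/103368099.6 = 37.029... → 37.

37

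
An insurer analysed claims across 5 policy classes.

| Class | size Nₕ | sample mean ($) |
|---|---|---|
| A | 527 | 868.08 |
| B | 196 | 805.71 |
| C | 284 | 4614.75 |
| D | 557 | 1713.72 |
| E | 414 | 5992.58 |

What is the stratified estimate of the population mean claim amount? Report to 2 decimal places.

2710.54

N = 1978; weights Wₕ = Nₕ/N = (0.2664, 0.0991, 0.1436, 0.2816, 0.2093).
x̄_st = Σ Wₕ·x̄ₕ = 0.2664·868.08 + 0.0991·805.71 + 0.1436·4614.75 + 0.2816·1713.72 + 0.2093·5992.58 ≈ 2710.5442...
→ 2710.54.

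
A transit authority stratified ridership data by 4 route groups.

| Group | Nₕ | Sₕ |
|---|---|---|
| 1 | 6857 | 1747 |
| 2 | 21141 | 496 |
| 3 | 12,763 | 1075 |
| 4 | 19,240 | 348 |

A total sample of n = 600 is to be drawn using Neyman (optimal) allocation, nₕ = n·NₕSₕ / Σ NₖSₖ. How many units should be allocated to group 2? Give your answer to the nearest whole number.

147

1: NₕSₕ = 6857·1747 = 11979179
2: NₕSₕ = 21141·496 = 10485936
3: NₕSₕ = 12763·1075 = 13720225
4: NₕSₕ = 19240·348 = 6695520
Σ NₕSₕ = 42880860.
n_2 = 600·10485936/42880860 = 146.722... → 147.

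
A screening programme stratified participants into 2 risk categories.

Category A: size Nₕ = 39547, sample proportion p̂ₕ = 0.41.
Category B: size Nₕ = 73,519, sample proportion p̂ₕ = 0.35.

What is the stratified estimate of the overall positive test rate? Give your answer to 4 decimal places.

N = 39547 + 73519 = 113066.
Overall proportion = Σ (Nₕ/N)·p̂ₕ.
Σ Nₕp̂ₕ = 16214.27 + 25731.65 = 41945.92.
41945.92 / 113066 = 0.370986... → 0.3710.

0.3710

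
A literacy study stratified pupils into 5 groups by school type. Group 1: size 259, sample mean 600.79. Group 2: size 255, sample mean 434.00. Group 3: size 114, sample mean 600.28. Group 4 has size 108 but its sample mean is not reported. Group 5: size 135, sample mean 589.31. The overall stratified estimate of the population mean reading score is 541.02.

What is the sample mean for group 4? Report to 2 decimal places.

527.45

Σ Nₕx̄ₕ = N·μ, so 108·x̄_4 = 871·541.02 − (259·600.79 + 255·434.00 + 114·600.28 + 135·589.31).
= 471228.42 − 414263.38 = 56965.04.
x̄_4 = 56965.04 / 108 = 527.4541... → 527.45.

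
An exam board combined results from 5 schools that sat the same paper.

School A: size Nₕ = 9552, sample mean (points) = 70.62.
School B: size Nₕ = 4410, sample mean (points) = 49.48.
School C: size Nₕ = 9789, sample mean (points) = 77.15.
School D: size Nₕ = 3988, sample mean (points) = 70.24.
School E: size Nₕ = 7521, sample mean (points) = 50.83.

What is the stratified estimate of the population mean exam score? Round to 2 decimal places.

65.52

N = 35260; weights Wₕ = Nₕ/N = (0.2709, 0.1251, 0.2776, 0.1131, 0.2133).
x̄_st = Σ Wₕ·x̄ₕ = 0.2709·70.62 + 0.1251·49.48 + 0.2776·77.15 + 0.1131·70.24 + 0.2133·50.83 ≈ 65.5247...
→ 65.52.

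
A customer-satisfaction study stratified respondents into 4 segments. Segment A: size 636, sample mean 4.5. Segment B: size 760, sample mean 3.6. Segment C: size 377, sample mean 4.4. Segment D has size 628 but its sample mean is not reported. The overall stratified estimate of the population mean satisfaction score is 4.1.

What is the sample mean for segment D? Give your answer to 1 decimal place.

4.1

Σ Nₕx̄ₕ = N·μ, so 628·x̄_D = 2401·4.1 − (636·4.5 + 760·3.6 + 377·4.4).
= 9844.1 − 7256.8 = 2587.3.
x̄_D = 2587.3 / 628 = 4.120... → 4.1.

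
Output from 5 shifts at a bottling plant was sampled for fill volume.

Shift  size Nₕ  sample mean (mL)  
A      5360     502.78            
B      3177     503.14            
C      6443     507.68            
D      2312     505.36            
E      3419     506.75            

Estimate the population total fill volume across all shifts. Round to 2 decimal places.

10465329.39

Estimate total by summing Nₕ·x̄ₕ over strata.
5360·502.78 + 3177·503.14 + 6443·507.68 + 2312·505.36 + 3419·506.75 = 2694900.8 + 1598475.78 + 3270982.24 + 1168392.32 + 1732578.25 = 10465329.39.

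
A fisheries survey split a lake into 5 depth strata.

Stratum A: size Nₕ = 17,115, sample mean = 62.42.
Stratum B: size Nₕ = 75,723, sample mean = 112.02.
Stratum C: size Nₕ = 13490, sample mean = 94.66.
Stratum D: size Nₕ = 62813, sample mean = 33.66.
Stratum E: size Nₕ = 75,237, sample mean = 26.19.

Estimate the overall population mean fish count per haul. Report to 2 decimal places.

x̄_st = (Σ Nₕx̄ₕ) / (Σ Nₕ) = (17115·62.42 + 75723·112.02 + 13490·94.66 + 62813·33.66 + 75237·26.19) / 244378
= 14912514.77 / 244378 = 61.0223... → 61.02.

61.02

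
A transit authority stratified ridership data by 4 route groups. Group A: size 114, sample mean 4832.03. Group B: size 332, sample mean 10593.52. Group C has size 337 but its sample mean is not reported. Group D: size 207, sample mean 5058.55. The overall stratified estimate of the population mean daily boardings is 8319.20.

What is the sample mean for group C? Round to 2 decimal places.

9261.09

N = 114 + 332 + 337 + 207 = 990.
Overall total = μ·N = 8319.20·990 = 8236008.
Subtract the known strata: 114·4832.03 + 332·10593.52 + 207·5058.55 = 5115019.91.
Remaining total for group C: 8236008 − 5115019.91 = 3120988.09.
Divide by its size: 3120988.09 / 337 = 9261.0923... → 9261.09.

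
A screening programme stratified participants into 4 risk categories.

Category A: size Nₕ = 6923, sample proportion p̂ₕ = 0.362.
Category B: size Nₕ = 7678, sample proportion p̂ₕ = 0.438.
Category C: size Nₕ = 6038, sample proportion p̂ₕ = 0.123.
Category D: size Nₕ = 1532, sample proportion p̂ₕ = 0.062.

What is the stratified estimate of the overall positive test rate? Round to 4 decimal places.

0.3025

N = 6923 + 7678 + 6038 + 1532 = 22171.
Overall proportion = Σ (Nₕ/N)·p̂ₕ.
Σ Nₕp̂ₕ = 2506.126 + 3362.964 + 742.674 + 94.984 = 6706.748.
6706.748 / 22171 = 0.302501... → 0.3025.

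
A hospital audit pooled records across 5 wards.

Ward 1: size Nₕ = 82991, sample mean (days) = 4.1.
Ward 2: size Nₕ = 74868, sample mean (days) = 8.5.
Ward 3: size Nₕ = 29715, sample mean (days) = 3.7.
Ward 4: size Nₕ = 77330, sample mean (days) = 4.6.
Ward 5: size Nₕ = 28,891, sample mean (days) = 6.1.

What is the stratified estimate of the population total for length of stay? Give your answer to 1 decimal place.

1618539.7

Population total = Σ Nₕ·x̄ₕ (each stratum's size times its mean).
82991·4.1 + 74868·8.5 + 29715·3.7 + 77330·4.6 + 28891·6.1 = 340263.1 + 636378 + 109945.5 + 355718 + 176235.1 = 1618539.7.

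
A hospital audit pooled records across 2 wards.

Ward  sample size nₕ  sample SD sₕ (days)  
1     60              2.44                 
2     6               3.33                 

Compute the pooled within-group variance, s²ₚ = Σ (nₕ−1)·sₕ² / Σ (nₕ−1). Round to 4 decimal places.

1: (60−1)·2.44² = 59·5.9536 = 351.2624
2: (6−1)·3.33² = 5·11.0889 = 55.4445
Numerator = 406.7069; denominator = Σ(nₕ−1) = 64.
s²ₚ = 406.7069/64 = 6.354795... → 6.3548.

6.3548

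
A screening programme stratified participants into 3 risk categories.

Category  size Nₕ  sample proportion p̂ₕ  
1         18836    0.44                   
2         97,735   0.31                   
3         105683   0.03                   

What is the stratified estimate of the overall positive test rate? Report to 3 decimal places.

0.188

Wₕ = Nₕ/N with N = 222254: 0.0847, 0.4397, 0.4755.
p̂_st = 0.0847·0.44 + 0.4397·0.31 + 0.4755·0.03 ≈ 0.18788... → 0.188.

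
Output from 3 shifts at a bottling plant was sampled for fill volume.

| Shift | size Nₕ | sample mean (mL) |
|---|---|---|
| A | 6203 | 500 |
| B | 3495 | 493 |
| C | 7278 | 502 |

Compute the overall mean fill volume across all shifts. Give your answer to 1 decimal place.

x̄_st = (Σ Nₕx̄ₕ) / (Σ Nₕ) = (6203·500 + 3495·493 + 7278·502) / 16976
= 8478091 / 16976 = 499.416... → 499.4.

499.4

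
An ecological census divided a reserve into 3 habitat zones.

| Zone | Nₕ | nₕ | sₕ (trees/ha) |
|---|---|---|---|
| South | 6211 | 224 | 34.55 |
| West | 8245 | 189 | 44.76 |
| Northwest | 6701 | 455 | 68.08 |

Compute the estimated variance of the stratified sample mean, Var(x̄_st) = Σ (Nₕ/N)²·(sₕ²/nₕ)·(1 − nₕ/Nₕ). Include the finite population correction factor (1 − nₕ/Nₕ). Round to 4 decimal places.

N = 21157; Wₕ = Nₕ/N.
zone South: (6211/21157)²·34.55²/224·(1 − 224/6211) = 0.4427012
zone West: (8245/21157)²·44.76²/189·(1 − 189/8245) = 1.5729695
zone Northwest: (6701/21157)²·68.08²/455·(1 − 455/6701) = 0.9524915
Sum = 2.9681622 → 2.9682.

2.9682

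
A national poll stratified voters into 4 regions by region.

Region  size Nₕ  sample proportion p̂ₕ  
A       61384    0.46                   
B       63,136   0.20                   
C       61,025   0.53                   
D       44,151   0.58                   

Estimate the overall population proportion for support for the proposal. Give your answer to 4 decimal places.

0.4302

N = 61384 + 63136 + 61025 + 44151 = 229696.
Overall proportion = Σ (Nₕ/N)·p̂ₕ.
Σ Nₕp̂ₕ = 28236.64 + 12627.2 + 32343.25 + 25607.58 = 98814.67.
98814.67 / 229696 = 0.430198... → 0.4302.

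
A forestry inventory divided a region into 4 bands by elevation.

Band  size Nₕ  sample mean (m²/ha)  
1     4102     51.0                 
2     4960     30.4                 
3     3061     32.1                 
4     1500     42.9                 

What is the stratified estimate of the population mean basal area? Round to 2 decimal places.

N = 13623; weights Wₕ = Nₕ/N = (0.3011, 0.3641, 0.2247, 0.1101).
x̄_st = Σ Wₕ·x̄ₕ = 0.3011·51.0 + 0.3641·30.4 + 0.2247·32.1 + 0.1101·42.9 ≈ 38.3612...
→ 38.36.

38.36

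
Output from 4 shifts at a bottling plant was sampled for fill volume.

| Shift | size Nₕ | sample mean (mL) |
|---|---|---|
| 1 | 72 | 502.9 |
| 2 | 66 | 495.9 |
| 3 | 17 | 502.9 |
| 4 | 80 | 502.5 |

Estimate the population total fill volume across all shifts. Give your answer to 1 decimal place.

Population total = Σ Nₕ·x̄ₕ (each stratum's size times its mean).
72·502.9 + 66·495.9 + 17·502.9 + 80·502.5 = 36208.8 + 32729.4 + 8549.3 + 40200 = 117687.5.

117687.5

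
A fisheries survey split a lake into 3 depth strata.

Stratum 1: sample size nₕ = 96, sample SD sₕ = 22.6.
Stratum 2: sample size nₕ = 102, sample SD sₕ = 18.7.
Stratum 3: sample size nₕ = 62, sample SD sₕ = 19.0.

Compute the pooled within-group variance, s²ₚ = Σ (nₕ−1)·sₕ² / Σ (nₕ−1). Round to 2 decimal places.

411.91

Degrees of freedom: 95 + 101 + 61 = 257.
Σ(nₕ−1)sₕ² = 95·510.76 + 101·349.69 + 61·361 = 105861.89.
s²ₚ = 105861.89 / 257 = 411.9140... → 411.91.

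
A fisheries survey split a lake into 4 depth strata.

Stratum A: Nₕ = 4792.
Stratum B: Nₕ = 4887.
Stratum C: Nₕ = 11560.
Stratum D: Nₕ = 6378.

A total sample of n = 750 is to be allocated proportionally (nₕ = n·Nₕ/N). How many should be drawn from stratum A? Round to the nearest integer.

130

Share of stratum A = 4792/27617 = 0.17352.
Allocate 750 × 0.17352 = 130.137... → 130.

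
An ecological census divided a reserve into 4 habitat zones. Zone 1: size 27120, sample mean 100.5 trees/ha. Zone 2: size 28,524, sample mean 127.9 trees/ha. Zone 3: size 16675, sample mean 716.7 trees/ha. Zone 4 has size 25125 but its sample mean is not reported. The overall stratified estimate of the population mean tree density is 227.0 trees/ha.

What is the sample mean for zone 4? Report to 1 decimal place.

N = 27120 + 28524 + 16675 + 25125 = 97444.
Overall total = μ·N = 227.0·97444 = 22119788.
Subtract the known strata: 27120·100.5 + 28524·127.9 + 16675·716.7 = 18324752.1.
Remaining total for zone 4: 22119788 − 18324752.1 = 3795035.9.
Divide by its size: 3795035.9 / 25125 = 151.046... → 151.0.

151.0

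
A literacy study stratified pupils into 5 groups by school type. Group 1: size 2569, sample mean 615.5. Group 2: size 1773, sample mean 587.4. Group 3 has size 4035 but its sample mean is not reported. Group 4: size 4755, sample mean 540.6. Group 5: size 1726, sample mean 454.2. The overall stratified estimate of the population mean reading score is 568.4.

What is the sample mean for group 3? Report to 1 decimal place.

611.7

Σ Nₕx̄ₕ = N·μ, so 4035·x̄_3 = 14858·568.4 − (2569·615.5 + 1773·587.4 + 4755·540.6 + 1726·454.2).
= 8445287.2 − 5977181.9 = 2468105.3.
x̄_3 = 2468105.3 / 4035 = 611.674... → 611.7.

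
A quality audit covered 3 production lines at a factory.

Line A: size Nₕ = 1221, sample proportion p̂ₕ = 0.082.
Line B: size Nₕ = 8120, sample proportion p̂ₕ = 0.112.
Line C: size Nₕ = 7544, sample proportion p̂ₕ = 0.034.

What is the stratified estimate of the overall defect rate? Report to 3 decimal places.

N = 1221 + 8120 + 7544 = 16885.
Overall proportion = Σ (Nₕ/N)·p̂ₕ.
Σ Nₕp̂ₕ = 100.122 + 909.44 + 256.496 = 1266.058.
1266.058 / 16885 = 0.07498... → 0.075.

0.075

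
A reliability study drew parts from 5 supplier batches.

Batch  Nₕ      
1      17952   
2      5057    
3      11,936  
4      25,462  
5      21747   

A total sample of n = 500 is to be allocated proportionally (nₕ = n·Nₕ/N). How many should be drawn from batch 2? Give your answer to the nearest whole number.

31

N = 17952 + 5057 + 11936 + 25462 + 21747 = 82154.
n_2 = 500·5057/82154 = 30.778... → 31.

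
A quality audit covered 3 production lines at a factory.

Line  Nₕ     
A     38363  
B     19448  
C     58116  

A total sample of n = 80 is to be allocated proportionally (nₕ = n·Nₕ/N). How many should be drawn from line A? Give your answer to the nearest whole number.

26

Share of line A = 38363/115927 = 0.33092.
Allocate 80 × 0.33092 = 26.474... → 26.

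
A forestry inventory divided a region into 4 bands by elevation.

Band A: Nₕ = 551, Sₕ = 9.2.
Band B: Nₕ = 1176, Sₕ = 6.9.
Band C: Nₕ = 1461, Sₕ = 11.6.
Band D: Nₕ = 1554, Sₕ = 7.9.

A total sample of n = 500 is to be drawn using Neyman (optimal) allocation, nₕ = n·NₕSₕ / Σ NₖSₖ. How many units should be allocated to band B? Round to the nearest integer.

96

A: NₕSₕ = 551·9.2 = 5069.2
B: NₕSₕ = 1176·6.9 = 8114.4
C: NₕSₕ = 1461·11.6 = 16947.6
D: NₕSₕ = 1554·7.9 = 12276.6
Σ NₕSₕ = 42407.8.
n_B = 500·8114.4/42407.8 = 95.671... → 96.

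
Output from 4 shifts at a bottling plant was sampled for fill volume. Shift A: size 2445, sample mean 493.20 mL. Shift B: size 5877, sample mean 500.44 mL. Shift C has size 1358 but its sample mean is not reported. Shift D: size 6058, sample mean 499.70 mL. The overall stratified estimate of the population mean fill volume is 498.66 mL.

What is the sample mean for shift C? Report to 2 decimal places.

Σ Nₕx̄ₕ = N·μ, so 1358·x̄_C = 15738·498.66 − (2445·493.20 + 5877·500.44 + 6058·499.70).
= 7847911.08 − 7174142.48 = 673768.6.
x̄_C = 673768.6 / 1358 = 496.1477... → 496.15.

496.15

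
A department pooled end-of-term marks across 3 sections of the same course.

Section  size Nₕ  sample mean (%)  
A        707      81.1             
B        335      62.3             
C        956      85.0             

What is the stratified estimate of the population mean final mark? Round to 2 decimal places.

79.81

N = 1998; weights Wₕ = Nₕ/N = (0.3539, 0.1677, 0.4785).
x̄_st = Σ Wₕ·x̄ₕ = 0.3539·81.1 + 0.1677·62.3 + 0.4785·85.0 ≈ 79.8139...
→ 79.81.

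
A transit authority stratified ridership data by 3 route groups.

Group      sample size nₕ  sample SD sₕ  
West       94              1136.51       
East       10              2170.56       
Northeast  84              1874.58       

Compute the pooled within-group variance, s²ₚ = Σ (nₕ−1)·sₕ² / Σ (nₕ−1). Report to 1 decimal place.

Degrees of freedom: 93 + 9 + 83 = 185.
Σ(nₕ−1)sₕ² = 93·1291654.9801 + 9·4711330.7136 + 83·3514050.1764 = 454192054.2129.
s²ₚ = 454192054.2129 / 185 = 2455092.185... → 2455092.2.

2455092.2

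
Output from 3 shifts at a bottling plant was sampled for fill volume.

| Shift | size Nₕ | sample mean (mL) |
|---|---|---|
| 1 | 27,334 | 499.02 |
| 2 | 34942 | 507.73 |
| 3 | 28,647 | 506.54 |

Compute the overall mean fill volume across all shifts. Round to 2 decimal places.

504.74

N = 27334 + 34942 + 28647 = 90923.
Overall mean = Σ (Nₕ/N)·x̄ₕ — weight by population share, not a simple average.
Σ Nₕx̄ₕ = 27334·499.02 + 34942·507.73 + 28647·506.54 = 13640212.68 + 17741101.66 + 14510851.38 = 45892165.72.
Divide by N: 45892165.72 / 90923 = 504.7366... → 504.74.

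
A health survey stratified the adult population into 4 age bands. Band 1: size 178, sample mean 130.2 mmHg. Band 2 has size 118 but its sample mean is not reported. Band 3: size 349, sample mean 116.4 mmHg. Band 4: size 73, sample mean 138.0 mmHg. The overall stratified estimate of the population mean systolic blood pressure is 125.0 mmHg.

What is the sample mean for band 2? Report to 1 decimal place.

Σ Nₕx̄ₕ = N·μ, so 118·x̄_2 = 718·125.0 − (178·130.2 + 349·116.4 + 73·138.0).
= 89750 − 73873.2 = 15876.8.
x̄_2 = 15876.8 / 118 = 134.549... → 134.5.

134.5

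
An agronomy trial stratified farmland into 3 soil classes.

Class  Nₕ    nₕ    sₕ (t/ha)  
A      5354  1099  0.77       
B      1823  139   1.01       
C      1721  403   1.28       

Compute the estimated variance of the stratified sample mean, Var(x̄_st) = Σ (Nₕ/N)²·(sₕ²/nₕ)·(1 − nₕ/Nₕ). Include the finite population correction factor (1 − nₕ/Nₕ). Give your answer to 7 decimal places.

0.0005563

N = 8898; Wₕ = Nₕ/N.
class A: (5354/8898)²·0.77²/1099·(1 − 1099/5354) = 0.0001552304
class B: (1823/8898)²·1.01²/139·(1 − 139/1823) = 0.0002845587
class C: (1721/8898)²·1.28²/403·(1 − 403/1721) = 0.0001164733
Sum = 0.0005562625 → 0.0005563.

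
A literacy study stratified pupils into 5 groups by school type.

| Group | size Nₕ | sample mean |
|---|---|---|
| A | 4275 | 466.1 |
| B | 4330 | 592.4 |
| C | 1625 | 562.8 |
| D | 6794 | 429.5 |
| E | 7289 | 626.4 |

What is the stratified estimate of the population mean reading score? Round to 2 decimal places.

N = 4275 + 4330 + 1625 + 6794 + 7289 = 24313.
Weight each subgroup mean by Nₕ/N and sum.
Σ Nₕx̄ₕ = 4275·466.1 + 4330·592.4 + 1625·562.8 + 6794·429.5 + 7289·626.4 = 1992577.5 + 2565092 + 914550 + 2918023 + 4565829.6 = 12956072.1.
Divide by N: 12956072.1 / 24313 = 532.8866... → 532.89.

532.89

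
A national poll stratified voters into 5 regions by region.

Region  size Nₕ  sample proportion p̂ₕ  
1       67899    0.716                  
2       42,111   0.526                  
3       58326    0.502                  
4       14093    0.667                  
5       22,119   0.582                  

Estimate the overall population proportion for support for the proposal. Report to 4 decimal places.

Wₕ = Nₕ/N with N = 204548: 0.3319, 0.2059, 0.2851, 0.0689, 0.1081.
p̂_st = 0.3319·0.716 + 0.2059·0.526 + 0.2851·0.502 + 0.0689·0.667 + 0.1081·0.582 ≈ 0.597997... → 0.5980.

0.5980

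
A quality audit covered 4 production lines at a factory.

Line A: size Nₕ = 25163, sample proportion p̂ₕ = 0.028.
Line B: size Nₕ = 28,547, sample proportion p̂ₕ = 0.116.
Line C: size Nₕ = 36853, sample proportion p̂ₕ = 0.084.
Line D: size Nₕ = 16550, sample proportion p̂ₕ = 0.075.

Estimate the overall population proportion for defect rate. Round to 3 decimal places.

N = 25163 + 28547 + 36853 + 16550 = 107113.
Overall proportion = Σ (Nₕ/N)·p̂ₕ.
Σ Nₕp̂ₕ = 704.564 + 3311.452 + 3095.652 + 1241.25 = 8352.918.
8352.918 / 107113 = 0.07798... → 0.078.

0.078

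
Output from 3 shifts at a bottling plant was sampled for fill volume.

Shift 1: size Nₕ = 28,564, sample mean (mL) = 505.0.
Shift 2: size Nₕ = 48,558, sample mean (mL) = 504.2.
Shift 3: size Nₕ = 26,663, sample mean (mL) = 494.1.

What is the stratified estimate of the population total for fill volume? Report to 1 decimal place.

52081951.9

Population total = Σ Nₕ·x̄ₕ (each stratum's size times its mean).
28564·505.0 + 48558·504.2 + 26663·494.1 = 14424820 + 24482943.6 + 13174188.3 = 52081951.9.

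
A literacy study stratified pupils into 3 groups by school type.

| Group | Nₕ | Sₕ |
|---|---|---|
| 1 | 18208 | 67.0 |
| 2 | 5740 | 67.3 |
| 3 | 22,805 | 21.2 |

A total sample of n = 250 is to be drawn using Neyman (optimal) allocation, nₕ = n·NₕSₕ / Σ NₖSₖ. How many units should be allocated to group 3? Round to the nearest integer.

58

1: NₕSₕ = 18208·67.0 = 1219936
2: NₕSₕ = 5740·67.3 = 386302
3: NₕSₕ = 22805·21.2 = 483466
Σ NₕSₕ = 2089704.
n_3 = 250·483466/2089704 = 57.839... → 58.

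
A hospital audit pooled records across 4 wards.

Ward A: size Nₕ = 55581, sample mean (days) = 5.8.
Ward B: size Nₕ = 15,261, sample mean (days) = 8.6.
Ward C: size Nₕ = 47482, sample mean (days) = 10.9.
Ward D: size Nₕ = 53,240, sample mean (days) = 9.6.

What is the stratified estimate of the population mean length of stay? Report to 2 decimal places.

N = 171564; weights Wₕ = Nₕ/N = (0.3240, 0.0890, 0.2768, 0.3103).
x̄_st = Σ Wₕ·x̄ₕ = 0.3240·5.8 + 0.0890·8.6 + 0.2768·10.9 + 0.3103·9.6 ≈ 8.6398...
→ 8.64.

8.64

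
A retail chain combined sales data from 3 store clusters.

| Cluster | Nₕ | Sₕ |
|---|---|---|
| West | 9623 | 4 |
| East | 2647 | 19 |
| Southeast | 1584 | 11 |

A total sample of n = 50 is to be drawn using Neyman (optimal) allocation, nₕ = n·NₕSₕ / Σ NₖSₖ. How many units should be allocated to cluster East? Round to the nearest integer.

Σ NₕSₕ = 9623·4 + 2647·19 + 1584·11 = 106209.
Share for East: 50293/106209 = 0.47353.
n_East = 50 × 0.47353 = 23.676... → 24.

24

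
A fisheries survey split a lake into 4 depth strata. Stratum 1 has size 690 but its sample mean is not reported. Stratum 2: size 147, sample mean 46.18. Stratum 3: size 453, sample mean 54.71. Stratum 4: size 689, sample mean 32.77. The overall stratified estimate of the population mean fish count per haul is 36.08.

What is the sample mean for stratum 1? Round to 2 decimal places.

N = 690 + 147 + 453 + 689 = 1979.
Overall total = μ·N = 36.08·1979 = 71402.32.
Subtract the known strata: 147·46.18 + 453·54.71 + 689·32.77 = 54150.62.
Remaining total for stratum 1: 71402.32 − 54150.62 = 17251.7.
Divide by its size: 17251.7 / 690 = 25.0025... → 25.00.

25.00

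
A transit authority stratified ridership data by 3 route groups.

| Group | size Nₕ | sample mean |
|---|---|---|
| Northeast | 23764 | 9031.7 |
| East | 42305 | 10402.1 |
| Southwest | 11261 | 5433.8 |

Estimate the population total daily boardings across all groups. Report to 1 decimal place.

715880181.1

Estimate total by summing Nₕ·x̄ₕ over strata.
23764·9031.7 + 42305·10402.1 + 11261·5433.8 = 214629318.8 + 440060840.5 + 61190021.8 = 715880181.1.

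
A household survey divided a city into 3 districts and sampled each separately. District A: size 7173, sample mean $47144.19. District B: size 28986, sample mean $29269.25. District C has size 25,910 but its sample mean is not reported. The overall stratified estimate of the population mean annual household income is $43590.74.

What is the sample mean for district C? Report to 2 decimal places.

Σ Nₕx̄ₕ = N·μ, so 25910·x̄_C = 62069·43590.74 − (7173·47144.19 + 28986·29269.25).
= 2705633641.06 − 1186563755.37 = 1519069885.69.
x̄_C = 1519069885.69 / 25910 = 58628.7104... → 58628.71.

58628.71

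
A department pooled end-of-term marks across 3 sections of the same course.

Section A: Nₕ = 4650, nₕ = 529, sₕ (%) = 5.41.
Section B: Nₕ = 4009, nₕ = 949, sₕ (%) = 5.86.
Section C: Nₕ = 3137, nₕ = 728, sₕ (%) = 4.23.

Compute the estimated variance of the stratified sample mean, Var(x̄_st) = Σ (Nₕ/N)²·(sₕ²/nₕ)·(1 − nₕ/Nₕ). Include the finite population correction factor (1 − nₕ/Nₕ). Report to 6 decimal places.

N = 11796. Term for each stratum: Wₕ²sₕ²/nₕ·(1−nₕ/Nₕ).
Var(x̄_st) = 0.007619472 + 0.003190193 + 0.001334846 = 0.012144511 → 0.012145.

0.012145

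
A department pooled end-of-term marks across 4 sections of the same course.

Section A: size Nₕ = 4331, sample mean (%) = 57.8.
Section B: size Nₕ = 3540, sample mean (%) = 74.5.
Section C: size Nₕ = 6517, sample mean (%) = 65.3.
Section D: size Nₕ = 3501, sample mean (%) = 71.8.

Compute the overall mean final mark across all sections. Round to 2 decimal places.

66.58

N = 17889; weights Wₕ = Nₕ/N = (0.2421, 0.1979, 0.3643, 0.1957).
x̄_st = Σ Wₕ·x̄ₕ = 0.2421·57.8 + 0.1979·74.5 + 0.3643·65.3 + 0.1957·71.8 ≈ 66.5769...
→ 66.58.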